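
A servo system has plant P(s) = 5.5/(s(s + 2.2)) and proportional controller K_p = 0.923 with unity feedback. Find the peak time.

T_p = 1.6 s

From 1 + K_pP(s) = 0: s² + 2.2s + 5.077 = 0 ⇒ ω_n = 2.253, ζ = 0.4882.
Damped frequency ω_d = ω_n√(1−ζ²) = 1.966 rad/s, so peak time T_p = π/ω_d = 1.6 s.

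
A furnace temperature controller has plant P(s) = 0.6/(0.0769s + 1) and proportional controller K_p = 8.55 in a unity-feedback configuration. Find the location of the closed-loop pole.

s = -79.71

Closed loop: T(s) = K_p·P/(1+K_p·P) = 5.13/(0.0769s + 1 + 5.13), with pole at s = −(1 + 5.13)/0.0769 = −79.71.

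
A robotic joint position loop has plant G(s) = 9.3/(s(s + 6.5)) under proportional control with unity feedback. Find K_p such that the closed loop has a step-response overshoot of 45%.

From %OS = 100·exp(−πζ/√(1−ζ²)) = 45%, ζ = −ln(0.45)/√(π²+ln²(0.45)) = 0.2463.
Characteristic equation s² + 6.5s + 9.3K_p = 0 gives ζ = 6.5/(2√(9.3K_p)).
Setting ζ = 0.2463: √(9.3K_p) = 6.5/(2·0.2463) = 13.19, so K_p = 174.1/9.3 = 18.7.

K_p = 18.7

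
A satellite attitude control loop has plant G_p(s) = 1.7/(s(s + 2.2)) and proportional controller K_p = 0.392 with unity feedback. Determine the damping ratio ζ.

ζ = 1.35

With unity feedback the closed-loop characteristic equation is s² + 2.2s + 0.392·1.7 = s² + 2.2s + 0.6664 = 0.
So ω_n² = 0.6664 ⇒ ω_n = 0.8163 rad/s, and ζ = 2.2/(2ω_n) = 1.35.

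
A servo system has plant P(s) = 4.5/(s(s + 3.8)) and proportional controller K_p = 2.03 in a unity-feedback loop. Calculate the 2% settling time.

The closed-loop denominator s² + 3.8s + 9.135 gives ω_n = √9.135 = 3.022 and ζ = 3.8/(2ω_n) = 0.6286.
2% settling time T_s ≈ 4/(ζω_n) = 4/1.9 = 2.11 s.

T_s ≈ 2.11 s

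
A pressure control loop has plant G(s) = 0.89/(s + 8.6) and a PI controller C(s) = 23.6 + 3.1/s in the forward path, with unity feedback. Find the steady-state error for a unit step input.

0

The open loop C(s)G(s) has a pole at the origin (type 1), so the static position error constant is infinite and e_ss = 1/(1+∞) = 0.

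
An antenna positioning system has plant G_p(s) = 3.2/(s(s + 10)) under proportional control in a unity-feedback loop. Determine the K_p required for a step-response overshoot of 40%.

K_p = 99.7

From %OS = 100·exp(−πζ/√(1−ζ²)) = 40%, ζ = −ln(0.4)/√(π²+ln²(0.4)) = 0.28.
Characteristic equation s² + 10s + 3.2K_p = 0 gives ζ = 10/(2√(3.2K_p)).
Setting ζ = 0.28: √(3.2K_p) = 10/(2·0.28) = 17.86, so K_p = 318.9/3.2 = 99.7.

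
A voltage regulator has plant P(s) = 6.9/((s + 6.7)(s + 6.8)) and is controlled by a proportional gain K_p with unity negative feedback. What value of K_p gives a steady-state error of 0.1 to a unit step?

The loop is type 0, so e_ss(step) = 1/(1 + K_pos) with K_pos = K_p·P(0).
P(0) = 0.1514. Require 1/(1 + K_p·0.1514) = 0.1, so 1 + 0.1514·K_p = 10.
K_p = (10 − 1)/0.1514 = 59.4.

K_p = 59.4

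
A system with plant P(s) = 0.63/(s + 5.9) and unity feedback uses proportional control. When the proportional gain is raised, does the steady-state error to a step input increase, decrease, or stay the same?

decrease

e_ss = 1/(1 + K_p·P(0)); a larger K_p raises the denominator, so e_ss decreases.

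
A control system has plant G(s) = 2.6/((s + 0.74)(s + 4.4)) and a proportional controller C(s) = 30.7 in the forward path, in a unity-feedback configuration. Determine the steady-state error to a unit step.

0.0392

The loop is type 0. Static position error constant K_pos = C(0)·G(0) = 30.7·0.7985 = 24.51.
Steady-state error to a unit step: e_ss = 1/(1+K_pos) = 1/25.51 = 0.0392.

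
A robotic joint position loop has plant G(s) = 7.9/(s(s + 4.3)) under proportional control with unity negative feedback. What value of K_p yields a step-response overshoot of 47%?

From %OS = 100·exp(−πζ/√(1−ζ²)) = 47%, ζ = −ln(0.47)/√(π²+ln²(0.47)) = 0.2337.
Characteristic equation s² + 4.3s + 7.9K_p = 0 gives ζ = 4.3/(2√(7.9K_p)).
Setting ζ = 0.2337: √(7.9K_p) = 4.3/(2·0.2337) = 9.201, so K_p = 84.65/7.9 = 10.7.

K_p = 10.7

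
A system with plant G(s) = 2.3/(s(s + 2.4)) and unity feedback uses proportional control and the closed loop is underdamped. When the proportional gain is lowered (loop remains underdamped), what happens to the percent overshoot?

ζ = 2.4/(2√(2.3K_p)) rises as K_p falls; higher damping means less overshoot.

decrease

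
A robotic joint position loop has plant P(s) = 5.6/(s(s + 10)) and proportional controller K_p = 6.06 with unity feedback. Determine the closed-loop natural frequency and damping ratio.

1 + K_p·P(s) = 0 gives s² + 10s + 33.94 = 0.
Matching s² + 2ζω_n s + ω_n²: ω_n = √33.94 = 5.825 rad/s and 2ζω_n = 10, so ζ = 10/(2·5.825) = 0.858.

ω_n = 5.83 rad/s, ζ = 0.858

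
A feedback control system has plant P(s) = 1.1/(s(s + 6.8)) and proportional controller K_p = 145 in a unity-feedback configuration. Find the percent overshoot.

41.6%

The closed-loop denominator s² + 6.8s + 159.5 gives ω_n = √159.5 = 12.63 and ζ = 6.8/(2ω_n) = 0.2692.
%OS = 100·exp(−πζ/√(1−ζ²)) = 100·exp(−π·0.2692/√0.9275) = 41.6%.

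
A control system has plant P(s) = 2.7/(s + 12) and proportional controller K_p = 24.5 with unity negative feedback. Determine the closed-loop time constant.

τ = 0.0128 s

Closed-loop transfer function: T(s) = K_p·P(s)/(1 + K_p·P(s)) = 66.15/(s + 12 + 66.15) = 66.15/(s + 78.15).
Time constant τ = 1/78.15 = 0.0128 s.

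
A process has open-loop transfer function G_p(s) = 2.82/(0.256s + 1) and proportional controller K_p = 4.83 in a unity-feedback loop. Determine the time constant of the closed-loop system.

τ = 0.0175 s

Closed loop: T(s) = K_p·G_p/(1+K_p·G_p) = 13.62/(0.256s + 1 + 13.62), with pole at s = −(1 + 13.62)/0.256 = −57.11.
Closed-loop time constant τ = 1/57.11 = 0.0175 s.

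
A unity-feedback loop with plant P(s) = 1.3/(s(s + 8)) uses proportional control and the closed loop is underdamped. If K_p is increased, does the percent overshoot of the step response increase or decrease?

increase

ζ = 8/(2√(1.3K_p)) decreases as K_p grows; lower damping means more overshoot.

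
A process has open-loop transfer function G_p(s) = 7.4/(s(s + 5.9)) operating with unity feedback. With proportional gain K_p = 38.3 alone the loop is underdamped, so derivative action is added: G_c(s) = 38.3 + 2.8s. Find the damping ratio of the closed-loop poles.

Forward path: (38.3 + 2.8s)·7.4/(s(s+5.9)). The closed-loop characteristic equation is s² + (5.9 + 7.4·2.8)s + 7.4·38.3 = 0.
That is s² + 26.62s + 283.4 = 0, so ω_n = 16.84 rad/s and ζ = 26.62/(2·16.84) = 0.7906.

ζ = 0.791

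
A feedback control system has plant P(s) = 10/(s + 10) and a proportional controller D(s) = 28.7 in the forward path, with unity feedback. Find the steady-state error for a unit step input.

The loop is type 0. Static position error constant K_pos = D(0)·P(0) = 28.7·1 = 28.7.
Steady-state error to a unit step: e_ss = 1/(1+K_pos) = 1/29.7 = 0.0337.

0.0337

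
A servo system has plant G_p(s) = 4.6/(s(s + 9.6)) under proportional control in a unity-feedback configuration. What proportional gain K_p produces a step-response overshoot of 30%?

From %OS = 100·exp(−πζ/√(1−ζ²)) = 30%, ζ = −ln(0.3)/√(π²+ln²(0.3)) = 0.3579.
Characteristic equation s² + 9.6s + 4.6K_p = 0 gives ζ = 9.6/(2√(4.6K_p)).
Setting ζ = 0.3579: √(4.6K_p) = 9.6/(2·0.3579) = 13.41, so K_p = 179.9/4.6 = 39.1.

K_p = 39.1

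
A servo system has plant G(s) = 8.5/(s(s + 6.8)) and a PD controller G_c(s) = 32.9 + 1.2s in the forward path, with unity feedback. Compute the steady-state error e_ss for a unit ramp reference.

The loop has one pole at the origin (type 1). Velocity error constant K_v = lim_{s→0} s·G_c(s)G(s) = 32.9·8.5/6.8 = 41.12.
Steady-state error to a unit ramp: e_ss = 1/K_v = 0.0243.

0.0243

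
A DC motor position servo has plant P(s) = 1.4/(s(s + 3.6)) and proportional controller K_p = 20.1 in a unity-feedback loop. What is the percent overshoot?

Closed-loop characteristic equation: s² + 3.6s + 28.14 = 0, so ω_n = 5.305 rad/s and ζ = 3.6/(2·5.305) = 0.3393.
%OS = 100·exp(−πζ/√(1−ζ²)) = 100·exp(−π·0.3393/√0.8849) = 32.2%.

32.2%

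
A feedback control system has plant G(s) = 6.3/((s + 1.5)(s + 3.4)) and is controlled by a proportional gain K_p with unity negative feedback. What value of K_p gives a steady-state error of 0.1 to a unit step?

K_p = 7.29

Steady-state error for a unit step on this type-0 loop is 1/(1 + K_p·G(0)).
G(0) = 1.235. Require 1/(1 + K_p·1.235) = 0.1, so 1 + 1.235·K_p = 10.
K_p = (10 − 1)/1.235 = 7.29.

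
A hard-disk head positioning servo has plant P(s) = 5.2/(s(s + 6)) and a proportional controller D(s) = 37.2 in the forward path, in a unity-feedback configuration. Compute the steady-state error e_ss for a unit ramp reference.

0.031

The loop has one pole at the origin (type 1). Velocity error constant K_v = lim_{s→0} s·D(s)P(s) = 37.2·5.2/6 = 32.24.
Steady-state error to a unit ramp: e_ss = 1/K_v = 0.031.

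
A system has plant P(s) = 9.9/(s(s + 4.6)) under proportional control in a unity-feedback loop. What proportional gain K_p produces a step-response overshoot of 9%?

From %OS = 100·exp(−πζ/√(1−ζ²)) = 9%, ζ = −ln(0.09)/√(π²+ln²(0.09)) = 0.6083.
Characteristic equation s² + 4.6s + 9.9K_p = 0 gives ζ = 4.6/(2√(9.9K_p)).
Setting ζ = 0.6083: √(9.9K_p) = 4.6/(2·0.6083) = 3.781, so K_p = 14.29/9.9 = 1.44.

K_p = 1.44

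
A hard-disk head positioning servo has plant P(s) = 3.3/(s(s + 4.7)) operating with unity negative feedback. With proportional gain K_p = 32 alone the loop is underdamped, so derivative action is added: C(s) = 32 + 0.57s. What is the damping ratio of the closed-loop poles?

Forward path: (32 + 0.57s)·3.3/(s(s+4.7)). The closed-loop characteristic equation is s² + (4.7 + 3.3·0.57)s + 3.3·32 = 0.
That is s² + 6.581s + 105.6 = 0, so ω_n = 10.28 rad/s and ζ = 6.581/(2·10.28) = 0.3202.

ζ = 0.32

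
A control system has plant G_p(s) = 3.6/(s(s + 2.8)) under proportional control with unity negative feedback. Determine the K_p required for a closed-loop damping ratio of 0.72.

K_p = 1.05

Closed-loop characteristic equation: s² + 2.8s + K_p·3.6 = 0.
So ω_n = √(3.6K_p) and 2ζω_n = 2.8, giving ζ = 2.8/(2√(3.6K_p)).
Setting ζ = 0.72: √(3.6K_p) = 2.8/(2·0.72) = 1.944, so K_p = 3.781/3.6 = 1.05.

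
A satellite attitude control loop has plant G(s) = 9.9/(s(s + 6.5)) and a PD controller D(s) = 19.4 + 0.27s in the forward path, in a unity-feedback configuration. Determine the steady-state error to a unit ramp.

0.0338

The loop has one pole at the origin (type 1). Velocity error constant K_v = lim_{s→0} s·D(s)G(s) = 19.4·9.9/6.5 = 29.55.
Steady-state error to a unit ramp: e_ss = 1/K_v = 0.0338.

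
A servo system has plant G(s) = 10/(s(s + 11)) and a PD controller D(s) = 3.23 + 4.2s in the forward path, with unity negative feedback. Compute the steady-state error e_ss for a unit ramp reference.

The loop has one pole at the origin (type 1). Velocity error constant K_v = lim_{s→0} s·D(s)G(s) = 3.23·10/11 = 2.936.
Steady-state error to a unit ramp: e_ss = 1/K_v = 0.341.

0.341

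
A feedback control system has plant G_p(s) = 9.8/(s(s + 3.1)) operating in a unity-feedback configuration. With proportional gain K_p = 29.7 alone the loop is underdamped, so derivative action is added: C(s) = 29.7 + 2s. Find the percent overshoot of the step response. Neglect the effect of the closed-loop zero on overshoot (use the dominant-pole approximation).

Forward path: (29.7 + 2s)·9.8/(s(s+3.1)). The closed-loop characteristic equation is s² + (3.1 + 9.8·2)s + 9.8·29.7 = 0.
That is s² + 22.7s + 291.1 = 0, so ω_n = 17.06 rad/s and ζ = 22.7/(2·17.06) = 0.6653.
%OS = 100·exp(−πζ/√(1−ζ²)) = 6.08%.

6.08%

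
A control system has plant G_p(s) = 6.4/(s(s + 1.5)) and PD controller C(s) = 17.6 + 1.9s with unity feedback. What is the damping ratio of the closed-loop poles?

Forward path: (17.6 + 1.9s)·6.4/(s(s+1.5)). The closed-loop characteristic equation is s² + (1.5 + 6.4·1.9)s + 6.4·17.6 = 0.
That is s² + 13.66s + 112.6 = 0, so ω_n = 10.61 rad/s and ζ = 13.66/(2·10.61) = 0.6435.

ζ = 0.644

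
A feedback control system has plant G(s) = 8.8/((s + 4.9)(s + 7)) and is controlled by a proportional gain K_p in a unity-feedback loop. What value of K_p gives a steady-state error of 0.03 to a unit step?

For a type-0 loop with proportional control, e_ss = 1/(1 + K_p·G(0)).
G(0) = 0.2566. Require 1/(1 + K_p·0.2566) = 0.03, so 1 + 0.2566·K_p = 33.33.
K_p = (33.33 − 1)/0.2566 = 126.

K_p = 126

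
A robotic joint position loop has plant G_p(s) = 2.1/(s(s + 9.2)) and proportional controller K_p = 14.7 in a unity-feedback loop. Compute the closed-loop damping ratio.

ζ = 0.828

The closed-loop denominator is s(s+9.2) + 14.7·2.1 = s² + 9.2s + 30.87.
So ω_n² = 30.87 ⇒ ω_n = 5.556 rad/s, and ζ = 9.2/(2ω_n) = 0.828.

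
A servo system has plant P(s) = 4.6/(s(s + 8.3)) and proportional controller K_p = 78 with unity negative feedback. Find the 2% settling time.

T_s ≈ 0.964 s

From 1 + K_pP(s) = 0: s² + 8.3s + 358.8 = 0 ⇒ ω_n = 18.94, ζ = 0.2191.
2% settling time T_s ≈ 4/(ζω_n) = 4/4.15 = 0.964 s.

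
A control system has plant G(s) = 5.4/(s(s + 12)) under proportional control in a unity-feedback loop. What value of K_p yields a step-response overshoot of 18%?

K_p = 29

From %OS = 100·exp(−πζ/√(1−ζ²)) = 18%, ζ = −ln(0.18)/√(π²+ln²(0.18)) = 0.4791.
Characteristic equation s² + 12s + 5.4K_p = 0 gives ζ = 12/(2√(5.4K_p)).
Setting ζ = 0.4791: √(5.4K_p) = 12/(2·0.4791) = 12.52, so K_p = 156.8/5.4 = 29.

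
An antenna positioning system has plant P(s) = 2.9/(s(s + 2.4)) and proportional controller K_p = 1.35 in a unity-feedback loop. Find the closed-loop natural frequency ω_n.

With unity feedback the closed-loop characteristic equation is s² + 2.4s + 1.35·2.9 = s² + 2.4s + 3.915 = 0.
Matching s² + 2ζω_n s + ω_n²: ω_n = √3.915 = 1.979 rad/s and 2ζω_n = 2.4, so ζ = 2.4/(2·1.979) = 0.606.

ω_n = 1.98 rad/s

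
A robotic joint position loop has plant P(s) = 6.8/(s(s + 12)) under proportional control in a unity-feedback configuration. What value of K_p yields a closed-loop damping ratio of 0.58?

K_p = 15.7

Closed-loop characteristic equation: s² + 12s + K_p·6.8 = 0.
So ω_n = √(6.8K_p) and 2ζω_n = 12, giving ζ = 12/(2√(6.8K_p)).
Setting ζ = 0.58: √(6.8K_p) = 12/(2·0.58) = 10.34, so K_p = 107/6.8 = 15.7.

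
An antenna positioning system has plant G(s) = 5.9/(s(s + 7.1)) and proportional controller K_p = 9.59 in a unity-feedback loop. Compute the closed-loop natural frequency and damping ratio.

ω_n = 7.52 rad/s, ζ = 0.472

1 + K_p·G(s) = 0 gives s² + 7.1s + 56.58 = 0.
Matching s² + 2ζω_n s + ω_n²: ω_n = √56.58 = 7.522 rad/s and 2ζω_n = 7.1, so ζ = 7.1/(2·7.522) = 0.472.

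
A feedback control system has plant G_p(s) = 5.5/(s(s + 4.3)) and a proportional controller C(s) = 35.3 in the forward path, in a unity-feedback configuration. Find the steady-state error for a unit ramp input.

The loop has one pole at the origin (type 1). Velocity error constant K_v = lim_{s→0} s·C(s)G_p(s) = 35.3·5.5/4.3 = 45.15.
Steady-state error to a unit ramp: e_ss = 1/K_v = 0.0221.

0.0221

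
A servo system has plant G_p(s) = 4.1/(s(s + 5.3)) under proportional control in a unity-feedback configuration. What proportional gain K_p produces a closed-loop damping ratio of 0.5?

Closed-loop characteristic equation: s² + 5.3s + K_p·4.1 = 0.
So ω_n = √(4.1K_p) and 2ζω_n = 5.3, giving ζ = 5.3/(2√(4.1K_p)).
Setting ζ = 0.5: √(4.1K_p) = 5.3/(2·0.5) = 5.3, so K_p = 28.09/4.1 = 6.85.

K_p = 6.85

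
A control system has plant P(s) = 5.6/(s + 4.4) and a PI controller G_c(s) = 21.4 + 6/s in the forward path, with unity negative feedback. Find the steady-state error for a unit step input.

The open loop G_c(s)P(s) has a pole at the origin (type 1), so the static position error constant is infinite and e_ss = 1/(1+∞) = 0.

0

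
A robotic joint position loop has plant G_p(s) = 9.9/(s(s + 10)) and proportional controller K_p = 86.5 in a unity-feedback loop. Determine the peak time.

T_p = 0.109 s

The closed-loop denominator s² + 10s + 856.4 gives ω_n = √856.4 = 29.26 and ζ = 10/(2ω_n) = 0.1709.
Damped frequency ω_d = ω_n√(1−ζ²) = 28.83 rad/s, so peak time T_p = π/ω_d = 0.109 s.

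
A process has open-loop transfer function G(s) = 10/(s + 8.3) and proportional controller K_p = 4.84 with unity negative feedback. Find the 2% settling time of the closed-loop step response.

Closed-loop transfer function: T(s) = K_p·G(s)/(1 + K_p·G(s)) = 48.4/(s + 8.3 + 48.4) = 48.4/(s + 56.7).
Time constant τ = 1/56.7 = 0.01764 s, so the 2% settling time is about 4τ = 0.0705 s.

T_s ≈ 0.0705 s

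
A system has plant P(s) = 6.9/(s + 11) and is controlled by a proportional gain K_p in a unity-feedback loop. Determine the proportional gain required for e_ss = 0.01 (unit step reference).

K_p = 158

For a type-0 loop with proportional control, e_ss = 1/(1 + K_p·P(0)).
P(0) = 0.6273. Require 1/(1 + K_p·0.6273) = 0.01, so 1 + 0.6273·K_p = 100.
K_p = (100 − 1)/0.6273 = 158.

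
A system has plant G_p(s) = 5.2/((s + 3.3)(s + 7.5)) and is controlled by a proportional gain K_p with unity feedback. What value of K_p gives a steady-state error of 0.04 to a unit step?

K_p = 114

Steady-state error for a unit step on this type-0 loop is 1/(1 + K_p·G_p(0)).
G_p(0) = 0.2101. Require 1/(1 + K_p·0.2101) = 0.04, so 1 + 0.2101·K_p = 25.
K_p = (25 − 1)/0.2101 = 114.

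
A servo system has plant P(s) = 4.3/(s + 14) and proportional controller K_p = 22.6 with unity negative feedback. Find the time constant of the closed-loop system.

Closed-loop transfer function: T(s) = K_p·P(s)/(1 + K_p·P(s)) = 97.18/(s + 14 + 97.18) = 97.18/(s + 111.2).
Time constant τ = 1/111.2 = 0.00899 s.

τ = 0.00899 s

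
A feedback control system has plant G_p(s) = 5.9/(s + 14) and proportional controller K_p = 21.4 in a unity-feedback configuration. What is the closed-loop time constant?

τ = 0.00713 s

Closed-loop transfer function: T(s) = K_p·G_p(s)/(1 + K_p·G_p(s)) = 126.3/(s + 14 + 126.3) = 126.3/(s + 140.3).
Time constant τ = 1/140.3 = 0.00713 s.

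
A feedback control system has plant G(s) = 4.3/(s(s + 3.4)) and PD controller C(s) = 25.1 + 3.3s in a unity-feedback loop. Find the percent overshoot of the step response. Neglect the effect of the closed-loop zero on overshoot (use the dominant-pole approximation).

Forward path: (25.1 + 3.3s)·4.3/(s(s+3.4)). The closed-loop characteristic equation is s² + (3.4 + 4.3·3.3)s + 4.3·25.1 = 0.
That is s² + 17.59s + 107.9 = 0, so ω_n = 10.39 rad/s and ζ = 17.59/(2·10.39) = 0.8466.
%OS = 100·exp(−πζ/√(1−ζ²)) = 0.676%.

0.676%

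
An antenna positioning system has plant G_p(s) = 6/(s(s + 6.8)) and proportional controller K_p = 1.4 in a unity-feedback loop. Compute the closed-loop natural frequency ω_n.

ω_n = 2.9 rad/s

With unity feedback the closed-loop characteristic equation is s² + 6.8s + 1.4·6 = s² + 6.8s + 8.4 = 0.
Matching s² + 2ζω_n s + ω_n²: ω_n = √8.4 = 2.898 rad/s and 2ζω_n = 6.8, so ζ = 6.8/(2·2.898) = 1.17.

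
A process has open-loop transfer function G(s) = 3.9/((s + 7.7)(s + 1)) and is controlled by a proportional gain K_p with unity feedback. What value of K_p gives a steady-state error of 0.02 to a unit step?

The loop is type 0, so e_ss(step) = 1/(1 + K_pos) with K_pos = K_p·G(0).
G(0) = 0.5065. Require 1/(1 + K_p·0.5065) = 0.02, so 1 + 0.5065·K_p = 50.
K_p = (50 − 1)/0.5065 = 96.7.

K_p = 96.7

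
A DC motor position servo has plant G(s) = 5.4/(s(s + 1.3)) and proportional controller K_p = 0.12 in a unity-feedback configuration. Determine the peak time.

From 1 + K_pG(s) = 0: s² + 1.3s + 0.648 = 0 ⇒ ω_n = 0.805, ζ = 0.8075.
Damped frequency ω_d = ω_n√(1−ζ²) = 0.4749 rad/s, so peak time T_p = π/ω_d = 6.62 s.

T_p = 6.62 s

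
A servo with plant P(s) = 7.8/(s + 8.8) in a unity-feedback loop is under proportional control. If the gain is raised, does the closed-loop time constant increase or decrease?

decrease

Closed-loop pole is at s = −(8.8+K_p·7.8); larger K_p moves it further left, so τ = 1/(8.8+K_p·7.8) decreases.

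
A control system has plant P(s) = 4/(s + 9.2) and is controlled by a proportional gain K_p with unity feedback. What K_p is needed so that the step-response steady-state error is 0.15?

K_p = 13

For a type-0 loop with proportional control, e_ss = 1/(1 + K_p·P(0)).
P(0) = 0.4348. Require 1/(1 + K_p·0.4348) = 0.15, so 1 + 0.4348·K_p = 6.667.
K_p = (6.667 − 1)/0.4348 = 13.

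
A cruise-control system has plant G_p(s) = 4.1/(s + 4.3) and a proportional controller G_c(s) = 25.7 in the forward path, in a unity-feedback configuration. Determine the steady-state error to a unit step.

The loop is type 0. Static position error constant K_pos = G_c(0)·G_p(0) = 25.7·0.9535 = 24.5.
Steady-state error to a unit step: e_ss = 1/(1+K_pos) = 1/25.5 = 0.0392.

0.0392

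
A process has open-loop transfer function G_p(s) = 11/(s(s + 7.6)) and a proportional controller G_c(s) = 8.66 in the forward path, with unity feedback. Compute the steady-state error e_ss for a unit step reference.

The open loop G_c(s)G_p(s) has a pole at the origin (type 1), so the static position error constant is infinite and e_ss = 1/(1+∞) = 0.

0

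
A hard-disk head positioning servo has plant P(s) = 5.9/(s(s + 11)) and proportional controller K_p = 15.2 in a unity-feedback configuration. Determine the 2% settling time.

From 1 + K_pP(s) = 0: s² + 11s + 89.68 = 0 ⇒ ω_n = 9.47, ζ = 0.5808.
2% settling time T_s ≈ 4/(ζω_n) = 4/5.5 = 0.727 s.

T_s ≈ 0.727 s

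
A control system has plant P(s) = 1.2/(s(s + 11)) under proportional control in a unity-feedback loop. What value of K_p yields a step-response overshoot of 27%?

From %OS = 100·exp(−πζ/√(1−ζ²)) = 27%, ζ = −ln(0.27)/√(π²+ln²(0.27)) = 0.3847.
Characteristic equation s² + 11s + 1.2K_p = 0 gives ζ = 11/(2√(1.2K_p)).
Setting ζ = 0.3847: √(1.2K_p) = 11/(2·0.3847) = 14.3, so K_p = 204.4/1.2 = 170.

K_p = 170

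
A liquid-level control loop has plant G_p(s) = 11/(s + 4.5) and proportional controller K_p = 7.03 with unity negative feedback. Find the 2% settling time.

Closed-loop transfer function: T(s) = K_p·G_p(s)/(1 + K_p·G_p(s)) = 77.33/(s + 4.5 + 77.33) = 77.33/(s + 81.83).
Time constant τ = 1/81.83 = 0.01222 s, so the 2% settling time is about 4τ = 0.0489 s.

T_s ≈ 0.0489 s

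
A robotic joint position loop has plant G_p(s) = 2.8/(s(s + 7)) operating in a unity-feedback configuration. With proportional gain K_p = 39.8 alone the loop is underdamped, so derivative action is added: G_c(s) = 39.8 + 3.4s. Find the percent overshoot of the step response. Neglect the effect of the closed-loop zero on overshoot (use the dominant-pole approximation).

Forward path: (39.8 + 3.4s)·2.8/(s(s+7)). The closed-loop characteristic equation is s² + (7 + 2.8·3.4)s + 2.8·39.8 = 0.
That is s² + 16.52s + 111.4 = 0, so ω_n = 10.56 rad/s and ζ = 16.52/(2·10.56) = 0.7825.
%OS = 100·exp(−πζ/√(1−ζ²)) = 1.93%.

1.93%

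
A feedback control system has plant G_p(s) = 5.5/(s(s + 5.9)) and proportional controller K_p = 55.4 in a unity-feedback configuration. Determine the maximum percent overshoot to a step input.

58.4%

Closed-loop characteristic equation: s² + 5.9s + 304.7 = 0, so ω_n = 17.46 rad/s and ζ = 5.9/(2·17.46) = 0.169.
%OS = 100·exp(−πζ/√(1−ζ²)) = 100·exp(−π·0.169/√0.9714) = 58.4%.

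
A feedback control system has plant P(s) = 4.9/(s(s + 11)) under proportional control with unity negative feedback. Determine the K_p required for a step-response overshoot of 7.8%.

K_p = 15.5

From %OS = 100·exp(−πζ/√(1−ζ²)) = 7.8%, ζ = −ln(0.078)/√(π²+ln²(0.078)) = 0.6304.
Characteristic equation s² + 11s + 4.9K_p = 0 gives ζ = 11/(2√(4.9K_p)).
Setting ζ = 0.6304: √(4.9K_p) = 11/(2·0.6304) = 8.725, so K_p = 76.13/4.9 = 15.5.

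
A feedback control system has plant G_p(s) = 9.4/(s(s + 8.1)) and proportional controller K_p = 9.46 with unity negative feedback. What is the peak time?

Closed-loop characteristic equation: s² + 8.1s + 88.92 = 0, so ω_n = 9.43 rad/s and ζ = 8.1/(2·9.43) = 0.4295.
Damped frequency ω_d = ω_n√(1−ζ²) = 8.516 rad/s, so peak time T_p = π/ω_d = 0.369 s.

T_p = 0.369 s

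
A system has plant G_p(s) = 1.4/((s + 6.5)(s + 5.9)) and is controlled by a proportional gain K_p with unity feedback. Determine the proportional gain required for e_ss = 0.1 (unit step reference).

For a type-0 loop with proportional control, e_ss = 1/(1 + K_p·G_p(0)).
G_p(0) = 0.03651. Require 1/(1 + K_p·0.03651) = 0.1, so 1 + 0.03651·K_p = 10.
K_p = (10 − 1)/0.03651 = 247.

K_p = 247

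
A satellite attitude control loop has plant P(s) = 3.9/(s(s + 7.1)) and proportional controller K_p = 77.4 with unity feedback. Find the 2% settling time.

From 1 + K_pP(s) = 0: s² + 7.1s + 301.9 = 0 ⇒ ω_n = 17.37, ζ = 0.2043.
2% settling time T_s ≈ 4/(ζω_n) = 4/3.55 = 1.13 s.

T_s ≈ 1.13 s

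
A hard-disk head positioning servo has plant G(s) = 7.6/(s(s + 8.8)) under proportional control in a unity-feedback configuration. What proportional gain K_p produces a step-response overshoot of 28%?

K_p = 18.1

From %OS = 100·exp(−πζ/√(1−ζ²)) = 28%, ζ = −ln(0.28)/√(π²+ln²(0.28)) = 0.3755.
Characteristic equation s² + 8.8s + 7.6K_p = 0 gives ζ = 8.8/(2√(7.6K_p)).
Setting ζ = 0.3755: √(7.6K_p) = 8.8/(2·0.3755) = 11.72, so K_p = 137.3/7.6 = 18.1.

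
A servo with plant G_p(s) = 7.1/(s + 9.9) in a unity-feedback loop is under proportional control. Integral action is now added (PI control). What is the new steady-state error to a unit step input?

0

The integrator makes K_pos = lim_{s→0} C(s)G(s) infinite, so e_ss = 1/(1+K_pos) = 0.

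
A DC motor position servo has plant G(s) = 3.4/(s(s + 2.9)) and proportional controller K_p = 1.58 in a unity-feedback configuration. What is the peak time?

Closed-loop characteristic equation: s² + 2.9s + 5.372 = 0, so ω_n = 2.318 rad/s and ζ = 2.9/(2·2.318) = 0.6256.
Damped frequency ω_d = ω_n√(1−ζ²) = 1.808 rad/s, so peak time T_p = π/ω_d = 1.74 s.

T_p = 1.74 s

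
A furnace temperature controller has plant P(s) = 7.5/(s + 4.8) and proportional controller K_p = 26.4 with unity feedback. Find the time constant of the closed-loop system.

Closed-loop transfer function: T(s) = K_p·P(s)/(1 + K_p·P(s)) = 198/(s + 4.8 + 198) = 198/(s + 202.8).
Time constant τ = 1/202.8 = 0.00493 s.

τ = 0.00493 s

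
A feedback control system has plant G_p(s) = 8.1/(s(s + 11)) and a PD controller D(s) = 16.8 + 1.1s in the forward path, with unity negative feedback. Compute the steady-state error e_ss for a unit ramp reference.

The loop has one pole at the origin (type 1). Velocity error constant K_v = lim_{s→0} s·D(s)G_p(s) = 16.8·8.1/11 = 12.37.
Steady-state error to a unit ramp: e_ss = 1/K_v = 0.0808.

0.0808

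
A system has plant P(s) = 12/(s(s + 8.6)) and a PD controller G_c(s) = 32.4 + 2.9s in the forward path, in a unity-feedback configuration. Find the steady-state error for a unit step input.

0

The open loop G_c(s)P(s) has a pole at the origin (type 1), so the static position error constant is infinite and e_ss = 1/(1+∞) = 0.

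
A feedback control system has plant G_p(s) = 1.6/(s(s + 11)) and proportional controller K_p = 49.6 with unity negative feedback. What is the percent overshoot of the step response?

8.5%

The closed-loop denominator s² + 11s + 79.36 gives ω_n = √79.36 = 8.908 and ζ = 11/(2ω_n) = 0.6174.
%OS = 100·exp(−πζ/√(1−ζ²)) = 100·exp(−π·0.6174/√0.6188) = 8.5%.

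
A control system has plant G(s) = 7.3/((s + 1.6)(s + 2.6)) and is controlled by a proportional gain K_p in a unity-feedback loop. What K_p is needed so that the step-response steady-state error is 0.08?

The loop is type 0, so e_ss(step) = 1/(1 + K_pos) with K_pos = K_p·G(0).
G(0) = 1.755. Require 1/(1 + K_p·1.755) = 0.08, so 1 + 1.755·K_p = 12.5.
K_p = (12.5 − 1)/1.755 = 6.55.

K_p = 6.55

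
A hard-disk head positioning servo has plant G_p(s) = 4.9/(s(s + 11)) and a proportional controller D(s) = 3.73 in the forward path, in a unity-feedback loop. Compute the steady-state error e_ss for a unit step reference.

The open loop D(s)G_p(s) has a pole at the origin (type 1), so the static position error constant is infinite and e_ss = 1/(1+∞) = 0.

0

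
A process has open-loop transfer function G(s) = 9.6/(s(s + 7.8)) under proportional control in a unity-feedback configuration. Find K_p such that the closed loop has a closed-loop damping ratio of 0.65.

Closed-loop characteristic equation: s² + 7.8s + K_p·9.6 = 0.
So ω_n = √(9.6K_p) and 2ζω_n = 7.8, giving ζ = 7.8/(2√(9.6K_p)).
Setting ζ = 0.65: √(9.6K_p) = 7.8/(2·0.65) = 6, so K_p = 36/9.6 = 3.75.

K_p = 3.75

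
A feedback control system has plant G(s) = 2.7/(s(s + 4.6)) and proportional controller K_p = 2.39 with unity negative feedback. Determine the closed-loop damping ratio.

The closed-loop denominator is s(s+4.6) + 2.39·2.7 = s² + 4.6s + 6.453.
So ω_n² = 6.453 ⇒ ω_n = 2.54 rad/s, and ζ = 4.6/(2ω_n) = 0.905.

ζ = 0.905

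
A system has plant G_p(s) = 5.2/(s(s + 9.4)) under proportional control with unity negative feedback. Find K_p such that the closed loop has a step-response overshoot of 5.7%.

From %OS = 100·exp(−πζ/√(1−ζ²)) = 5.7%, ζ = −ln(0.057)/√(π²+ln²(0.057)) = 0.6738.
Characteristic equation s² + 9.4s + 5.2K_p = 0 gives ζ = 9.4/(2√(5.2K_p)).
Setting ζ = 0.6738: √(5.2K_p) = 9.4/(2·0.6738) = 6.975, so K_p = 48.66/5.2 = 9.36.

K_p = 9.36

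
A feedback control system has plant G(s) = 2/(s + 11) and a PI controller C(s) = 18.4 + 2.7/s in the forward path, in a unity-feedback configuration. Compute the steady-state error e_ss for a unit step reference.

0

The open loop C(s)G(s) has a pole at the origin (type 1), so the static position error constant is infinite and e_ss = 1/(1+∞) = 0.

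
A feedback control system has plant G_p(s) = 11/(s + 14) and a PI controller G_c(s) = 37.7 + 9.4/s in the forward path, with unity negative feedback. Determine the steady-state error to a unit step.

The open loop G_c(s)G_p(s) has a pole at the origin (type 1), so the static position error constant is infinite and e_ss = 1/(1+∞) = 0.

0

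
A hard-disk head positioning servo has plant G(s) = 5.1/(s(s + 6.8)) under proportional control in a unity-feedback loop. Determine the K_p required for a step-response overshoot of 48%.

K_p = 43.8

From %OS = 100·exp(−πζ/√(1−ζ²)) = 48%, ζ = −ln(0.48)/√(π²+ln²(0.48)) = 0.2275.
Characteristic equation s² + 6.8s + 5.1K_p = 0 gives ζ = 6.8/(2√(5.1K_p)).
Setting ζ = 0.2275: √(5.1K_p) = 6.8/(2·0.2275) = 14.94, so K_p = 223.3/5.1 = 43.8.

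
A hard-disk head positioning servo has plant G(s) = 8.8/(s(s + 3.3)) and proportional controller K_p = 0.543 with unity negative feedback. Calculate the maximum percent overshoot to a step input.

2.69%

From 1 + K_pG(s) = 0: s² + 3.3s + 4.778 = 0 ⇒ ω_n = 2.186, ζ = 0.7548.
%OS = 100·exp(−πζ/√(1−ζ²)) = 100·exp(−π·0.7548/√0.4302) = 2.69%.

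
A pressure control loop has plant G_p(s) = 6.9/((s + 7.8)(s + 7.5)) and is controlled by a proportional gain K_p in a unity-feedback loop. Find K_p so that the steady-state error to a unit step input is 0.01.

K_p = 839

The loop is type 0, so e_ss(step) = 1/(1 + K_pos) with K_pos = K_p·G_p(0).
G_p(0) = 0.1179. Require 1/(1 + K_p·0.1179) = 0.01, so 1 + 0.1179·K_p = 100.
K_p = (100 − 1)/0.1179 = 839.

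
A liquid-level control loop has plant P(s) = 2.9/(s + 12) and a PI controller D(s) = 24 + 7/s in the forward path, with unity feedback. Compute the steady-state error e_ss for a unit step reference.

0

The open loop D(s)P(s) has a pole at the origin (type 1), so the static position error constant is infinite and e_ss = 1/(1+∞) = 0.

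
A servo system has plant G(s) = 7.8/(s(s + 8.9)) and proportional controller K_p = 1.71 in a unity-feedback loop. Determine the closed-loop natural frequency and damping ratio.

ω_n = 3.65 rad/s, ζ = 1.22

1 + K_p·G(s) = 0 gives s² + 8.9s + 13.34 = 0.
Matching s² + 2ζω_n s + ω_n²: ω_n = √13.34 = 3.652 rad/s and 2ζω_n = 8.9, so ζ = 8.9/(2·3.652) = 1.22.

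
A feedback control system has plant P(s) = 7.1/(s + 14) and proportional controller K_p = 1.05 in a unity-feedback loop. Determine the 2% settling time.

T_s ≈ 0.186 s

Closed-loop transfer function: T(s) = K_p·P(s)/(1 + K_p·P(s)) = 7.455/(s + 14 + 7.455) = 7.455/(s + 21.45).
Time constant τ = 1/21.45 = 0.04661 s, so the 2% settling time is about 4τ = 0.186 s.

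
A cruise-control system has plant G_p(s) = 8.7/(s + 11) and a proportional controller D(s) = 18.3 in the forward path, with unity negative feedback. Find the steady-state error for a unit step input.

The loop is type 0. Static position error constant K_pos = D(0)·G_p(0) = 18.3·0.7909 = 14.47.
Steady-state error to a unit step: e_ss = 1/(1+K_pos) = 1/15.47 = 0.0646.

0.0646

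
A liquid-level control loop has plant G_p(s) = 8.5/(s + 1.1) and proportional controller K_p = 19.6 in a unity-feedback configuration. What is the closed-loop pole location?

s = -167.7

Closed-loop transfer function: T(s) = K_p·G_p(s)/(1 + K_p·G_p(s)) = 166.6/(s + 1.1 + 166.6) = 166.6/(s + 167.7).
The closed-loop pole is at s = −167.7.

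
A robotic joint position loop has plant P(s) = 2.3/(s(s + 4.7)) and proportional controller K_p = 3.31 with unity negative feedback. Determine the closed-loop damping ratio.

ζ = 0.852

1 + K_p·P(s) = 0 gives s² + 4.7s + 7.613 = 0.
Matching s² + 2ζω_n s + ω_n²: ω_n = √7.613 = 2.759 rad/s and 2ζω_n = 4.7, so ζ = 4.7/(2·2.759) = 0.852.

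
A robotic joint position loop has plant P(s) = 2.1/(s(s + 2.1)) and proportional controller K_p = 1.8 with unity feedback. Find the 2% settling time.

T_s ≈ 3.81 s

Closed-loop characteristic equation: s² + 2.1s + 3.78 = 0, so ω_n = 1.944 rad/s and ζ = 2.1/(2·1.944) = 0.5401.
2% settling time T_s ≈ 4/(ζω_n) = 4/1.05 = 3.81 s.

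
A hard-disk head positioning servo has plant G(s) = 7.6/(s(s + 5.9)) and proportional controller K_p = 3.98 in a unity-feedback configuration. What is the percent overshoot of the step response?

From 1 + K_pG(s) = 0: s² + 5.9s + 30.25 = 0 ⇒ ω_n = 5.5, ζ = 0.5364.
%OS = 100·exp(−πζ/√(1−ζ²)) = 100·exp(−π·0.5364/√0.7123) = 13.6%.

13.6%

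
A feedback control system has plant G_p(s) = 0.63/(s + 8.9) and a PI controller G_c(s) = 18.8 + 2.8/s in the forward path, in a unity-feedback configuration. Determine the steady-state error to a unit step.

The open loop G_c(s)G_p(s) has a pole at the origin (type 1), so the static position error constant is infinite and e_ss = 1/(1+∞) = 0.

0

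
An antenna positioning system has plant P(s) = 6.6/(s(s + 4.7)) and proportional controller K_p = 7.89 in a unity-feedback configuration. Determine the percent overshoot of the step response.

From 1 + K_pP(s) = 0: s² + 4.7s + 52.07 = 0 ⇒ ω_n = 7.216, ζ = 0.3257.
%OS = 100·exp(−πζ/√(1−ζ²)) = 100·exp(−π·0.3257/√0.8939) = 33.9%.

33.9%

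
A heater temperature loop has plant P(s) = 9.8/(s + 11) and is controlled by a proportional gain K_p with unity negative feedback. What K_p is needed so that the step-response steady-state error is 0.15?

For a type-0 loop with proportional control, e_ss = 1/(1 + K_p·P(0)).
P(0) = 0.8909. Require 1/(1 + K_p·0.8909) = 0.15, so 1 + 0.8909·K_p = 6.667.
K_p = (6.667 − 1)/0.8909 = 6.36.

K_p = 6.36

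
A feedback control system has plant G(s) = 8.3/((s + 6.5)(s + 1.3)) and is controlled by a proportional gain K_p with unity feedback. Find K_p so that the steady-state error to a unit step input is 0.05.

K_p = 19.3

For a type-0 loop with proportional control, e_ss = 1/(1 + K_p·G(0)).
G(0) = 0.9822. Require 1/(1 + K_p·0.9822) = 0.05, so 1 + 0.9822·K_p = 20.
K_p = (20 − 1)/0.9822 = 19.3.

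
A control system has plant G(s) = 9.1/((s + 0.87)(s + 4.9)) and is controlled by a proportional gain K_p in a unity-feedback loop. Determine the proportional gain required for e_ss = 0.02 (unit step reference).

Steady-state error for a unit step on this type-0 loop is 1/(1 + K_p·G(0)).
G(0) = 2.135. Require 1/(1 + K_p·2.135) = 0.02, so 1 + 2.135·K_p = 50.
K_p = (50 − 1)/2.135 = 23.

K_p = 23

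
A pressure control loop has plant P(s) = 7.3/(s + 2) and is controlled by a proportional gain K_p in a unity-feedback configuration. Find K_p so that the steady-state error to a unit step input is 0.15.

K_p = 1.55

The loop is type 0, so e_ss(step) = 1/(1 + K_pos) with K_pos = K_p·P(0).
P(0) = 3.65. Require 1/(1 + K_p·3.65) = 0.15, so 1 + 3.65·K_p = 6.667.
K_p = (6.667 − 1)/3.65 = 1.55.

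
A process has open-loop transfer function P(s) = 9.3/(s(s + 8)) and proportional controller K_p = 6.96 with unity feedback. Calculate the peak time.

T_p = 0.45 s

Closed-loop characteristic equation: s² + 8s + 64.73 = 0, so ω_n = 8.045 rad/s and ζ = 8/(2·8.045) = 0.4972.
Damped frequency ω_d = ω_n√(1−ζ²) = 6.981 rad/s, so peak time T_p = π/ω_d = 0.45 s.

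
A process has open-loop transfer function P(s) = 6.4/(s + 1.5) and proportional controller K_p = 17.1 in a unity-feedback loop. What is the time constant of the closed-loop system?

Closed-loop transfer function: T(s) = K_p·P(s)/(1 + K_p·P(s)) = 109.4/(s + 1.5 + 109.4) = 109.4/(s + 110.9).
Time constant τ = 1/110.9 = 0.00901 s.

τ = 0.00901 s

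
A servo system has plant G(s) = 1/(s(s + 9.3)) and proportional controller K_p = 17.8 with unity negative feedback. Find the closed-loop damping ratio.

With unity feedback the closed-loop characteristic equation is s² + 9.3s + 17.8·1 = s² + 9.3s + 17.8 = 0.
Matching s² + 2ζω_n s + ω_n²: ω_n = √17.8 = 4.219 rad/s and 2ζω_n = 9.3, so ζ = 9.3/(2·4.219) = 1.1.

ζ = 1.1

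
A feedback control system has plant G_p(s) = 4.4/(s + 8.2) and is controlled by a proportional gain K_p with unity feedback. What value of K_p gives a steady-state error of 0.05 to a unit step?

Steady-state error for a unit step on this type-0 loop is 1/(1 + K_p·G_p(0)).
G_p(0) = 0.5366. Require 1/(1 + K_p·0.5366) = 0.05, so 1 + 0.5366·K_p = 20.
K_p = (20 − 1)/0.5366 = 35.4.

K_p = 35.4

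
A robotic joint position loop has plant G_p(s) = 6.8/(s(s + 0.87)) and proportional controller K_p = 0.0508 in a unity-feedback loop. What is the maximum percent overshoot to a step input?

3.15%

From 1 + K_pG_p(s) = 0: s² + 0.87s + 0.3454 = 0 ⇒ ω_n = 0.5877, ζ = 0.7401.
%OS = 100·exp(−πζ/√(1−ζ²)) = 100·exp(−π·0.7401/√0.4522) = 3.15%.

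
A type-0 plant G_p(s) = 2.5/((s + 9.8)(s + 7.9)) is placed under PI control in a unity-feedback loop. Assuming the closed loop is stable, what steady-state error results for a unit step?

0

The PI controller's integrator makes the forward path type 1, so e_ss to a step is zero.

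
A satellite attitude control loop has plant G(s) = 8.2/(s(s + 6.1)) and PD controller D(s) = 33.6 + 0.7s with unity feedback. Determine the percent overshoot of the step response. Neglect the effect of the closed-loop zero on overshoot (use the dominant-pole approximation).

Forward path: (33.6 + 0.7s)·8.2/(s(s+6.1)). The closed-loop characteristic equation is s² + (6.1 + 8.2·0.7)s + 8.2·33.6 = 0.
That is s² + 11.84s + 275.5 = 0, so ω_n = 16.6 rad/s and ζ = 11.84/(2·16.6) = 0.3567.
%OS = 100·exp(−πζ/√(1−ζ²)) = 30.1%.

30.1%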